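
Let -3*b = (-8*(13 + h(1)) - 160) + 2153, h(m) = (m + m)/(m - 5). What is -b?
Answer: 631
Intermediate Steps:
h(m) = 2*m/(-5 + m) (h(m) = (2*m)/(-5 + m) = 2*m/(-5 + m))
b = -631 (b = -((-8*(13 + 2*1/(-5 + 1)) - 160) + 2153)/3 = -((-8*(13 + 2*1/(-4)) - 160) + 2153)/3 = -((-8*(13 + 2*1*(-¼)) - 160) + 2153)/3 = -((-8*(13 - ½) - 160) + 2153)/3 = -((-8*25/2 - 160) + 2153)/3 = -((-100 - 160) + 2153)/3 = -(-260 + 2153)/3 = -⅓*1893 = -631)
-b = -1*(-631) = 631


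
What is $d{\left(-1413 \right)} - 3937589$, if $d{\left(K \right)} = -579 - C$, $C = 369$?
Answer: $-3938537$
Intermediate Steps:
$d{\left(K \right)} = -948$ ($d{\left(K \right)} = -579 - 369 = -948$)
$d{\left(-1413 \right)} - 3937589 = -948 - 3937589 = -3938537$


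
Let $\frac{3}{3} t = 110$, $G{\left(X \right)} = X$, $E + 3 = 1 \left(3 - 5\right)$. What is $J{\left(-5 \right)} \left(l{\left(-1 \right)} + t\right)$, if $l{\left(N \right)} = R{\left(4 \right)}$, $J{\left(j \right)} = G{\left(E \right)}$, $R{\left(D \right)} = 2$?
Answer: $-560$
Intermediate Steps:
$E = -5$ ($E = -3 + 1 \left(3 - 5\right) = -3 + 1 \left(-2\right) = -3 - 2 = -5$)
$J{\left(j \right)} = -5$
$t = 110$
$l{\left(N \right)} = 2$
$J{\left(-5 \right)} \left(l{\left(-1 \right)} + t\right) = - 5 \left(2 + 110\right) = \left(-5\right) 112 = -560$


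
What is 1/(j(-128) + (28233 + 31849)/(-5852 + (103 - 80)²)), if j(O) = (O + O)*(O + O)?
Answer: 5323/348788046 ≈ 1.5261e-5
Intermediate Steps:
j(O) = 4*O² (j(O) = (2*O)*(2*O) = 4*O²)
1/(j(-128) + (28233 + 31849)/(-5852 + (103 - 80)²)) = 1/(4*(-128)² + (28233 + 31849)/(-5852 + (103 - 80)²)) = 1/(4*16384 + 60082/(-5852 + 23²)) = 1/(65536 + 60082/(-5852 + 529)) = 1/(65536 + 60082/(-5323)) = 1/(65536 + 60082*(-1/5323)) = 1/(65536 - 60082/5323) = 1/(348788046/5323) = 5323/348788046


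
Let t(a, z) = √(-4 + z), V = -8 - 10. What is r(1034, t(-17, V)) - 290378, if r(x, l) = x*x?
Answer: 778778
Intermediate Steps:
V = -18
r(x, l) = x²
r(1034, t(-17, V)) - 290378 = 1034² - 290378 = 1069156 - 290378 = 778778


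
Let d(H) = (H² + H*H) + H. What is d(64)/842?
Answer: 4128/421 ≈ 9.8052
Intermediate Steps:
d(H) = H + 2*H² (d(H) = (H² + H²) + H = 2*H² + H = H + 2*H²)
d(64)/842 = (64*(1 + 2*64))/842 = (64*(1 + 128))*(1/842) = (64*129)*(1/842) = 8256*(1/842) = 4128/421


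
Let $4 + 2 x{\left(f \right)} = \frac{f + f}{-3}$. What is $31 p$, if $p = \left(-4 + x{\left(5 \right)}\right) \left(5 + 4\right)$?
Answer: $-2139$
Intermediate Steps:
$x{\left(f \right)} = -2 - \frac{f}{3}$ ($x{\left(f \right)} = -2 + \frac{\left(f + f\right) \frac{1}{-3}}{2} = -2 + \frac{2 f \left(- \frac{1}{3}\right)}{2} = -2 + \frac{\left(- \frac{2}{3}\right) f}{2} = -2 - \frac{f}{3}$)
$p = -69$ ($p = \left(-4 - \frac{11}{3}\right) \left(5 + 4\right) = \left(-4 - \frac{11}{3}\right) 9 = \left(- \frac{23}{3}\right) 9 = -69$)
$31 p = 31 \left(-69\right) = -2139$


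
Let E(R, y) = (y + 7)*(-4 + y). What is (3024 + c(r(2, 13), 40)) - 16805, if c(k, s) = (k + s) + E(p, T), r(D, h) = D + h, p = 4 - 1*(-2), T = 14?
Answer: -13516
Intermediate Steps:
p = 6 (p = 4 + 2 = 6)
E(R, y) = (-4 + y)*(7 + y) (E(R, y) = (7 + y)*(-4 + y) = (-4 + y)*(7 + y))
c(k, s) = 210 + k + s (c(k, s) = (k + s) + (-28 + 14² + 3*14) = (k + s) + (-28 + 196 + 42) = (k + s) + 210 = 210 + k + s)
(3024 + c(r(2, 13), 40)) - 16805 = (3024 + (210 + (2 + 13) + 40)) - 16805 = (3024 + (210 + 15 + 40)) - 16805 = (3024 + 265) - 16805 = 3289 - 16805 = -13516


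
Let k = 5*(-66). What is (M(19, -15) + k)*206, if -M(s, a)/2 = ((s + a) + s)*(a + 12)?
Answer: -39552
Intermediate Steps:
M(s, a) = -2*(12 + a)*(a + 2*s) (M(s, a) = -2*((s + a) + s)*(a + 12) = -2*((a + s) + s)*(12 + a) = -2*(a + 2*s)*(12 + a) = -2*(12 + a)*(a + 2*s))
k = -330
(M(19, -15) + k)*206 = ((-48*19 - 24*(-15) - 2*(-15)**2 - 4*(-15)*19) - 330)*206 = ((-912 + 360 - 2*225 + 1140) - 330)*206 = ((-912 + 360 - 450 + 1140) - 330)*206 = (138 - 330)*206 = -192*206 = -39552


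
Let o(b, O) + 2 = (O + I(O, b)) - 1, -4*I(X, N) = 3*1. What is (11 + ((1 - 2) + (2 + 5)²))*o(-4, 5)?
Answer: 295/4 ≈ 73.750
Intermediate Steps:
I(X, N) = -¾ (I(X, N) = -3/4 = -¼*3 = -¾)
o(b, O) = -15/4 + O (o(b, O) = -2 + ((O - ¾) - 1) = -2 + ((-¾ + O) - 1) = -2 + (-7/4 + O) = -15/4 + O)
(11 + ((1 - 2) + (2 + 5)²))*o(-4, 5) = (11 + ((1 - 2) + (2 + 5)²))*(-15/4 + 5) = (11 + (-1 + 7²))*(5/4) = (11 + (-1 + 49))*(5/4) = (11 + 48)*(5/4) = 59*(5/4) = 295/4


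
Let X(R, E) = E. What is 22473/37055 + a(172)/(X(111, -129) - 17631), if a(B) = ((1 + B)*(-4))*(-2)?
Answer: 8695909/16452420 ≈ 0.52855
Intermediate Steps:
a(B) = 8 + 8*B (a(B) = (-4 - 4*B)*(-2) = 8 + 8*B)
22473/37055 + a(172)/(X(111, -129) - 17631) = 22473/37055 + (8 + 8*172)/(-129 - 17631) = 22473*(1/37055) + (8 + 1376)/(-17760) = 22473/37055 + 1384*(-1/17760) = 22473/37055 - 173/2220 = 8695909/16452420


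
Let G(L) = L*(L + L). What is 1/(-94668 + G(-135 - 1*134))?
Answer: 1/50054 ≈ 1.9978e-5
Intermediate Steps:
G(L) = 2*L² (G(L) = L*(2*L) = 2*L²)
1/(-94668 + G(-135 - 1*134)) = 1/(-94668 + 2*(-135 - 1*134)²) = 1/(-94668 + 2*(-135 - 134)²) = 1/(-94668 + 2*(-269)²) = 1/(-94668 + 2*72361) = 1/(-94668 + 144722) = 1/50054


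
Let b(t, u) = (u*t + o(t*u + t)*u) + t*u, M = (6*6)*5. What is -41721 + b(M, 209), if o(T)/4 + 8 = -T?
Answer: -31573969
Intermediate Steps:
o(T) = -32 - 4*T (o(T) = -32 + 4*(-T) = -32 - 4*T)
M = 180 (M = 36*5 = 180)
b(t, u) = u*(-32 - 4*t - 4*t*u) + 2*t*u (b(t, u) = (u*t + (-32 - 4*(t*u + t))*u) + t*u = (t*u + (-32 - 4*(t + t*u))*u) + t*u = (t*u + (-32 + (-4*t - 4*t*u))*u) + t*u = (t*u + (-32 - 4*t - 4*t*u)*u) + t*u = (t*u + u*(-32 - 4*t - 4*t*u)) + t*u = u*(-32 - 4*t - 4*t*u) + 2*t*u)
-41721 + b(M, 209) = -41721 + 2*209*(-16 - 1*180 - 2*180*209) = -41721 + 2*209*(-16 - 180 - 75240) = -41721 + 2*209*(-75436) = -41721 - 31532248 = -31573969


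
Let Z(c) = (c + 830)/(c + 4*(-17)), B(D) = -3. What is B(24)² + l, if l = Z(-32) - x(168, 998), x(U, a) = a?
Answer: -49849/50 ≈ -996.98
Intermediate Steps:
Z(c) = (830 + c)/(-68 + c) (Z(c) = (830 + c)/(c - 68) = (830 + c)/(-68 + c))
l = -50299/50 (l = (830 - 32)/(-68 - 32) - 1*998 = 798/(-100) - 998 = -1/100*798 - 998 = -399/50 - 998 = -50299/50 ≈ -1006.0)
B(24)² + l = (-3)² - 50299/50 = 9 - 50299/50 = -49849/50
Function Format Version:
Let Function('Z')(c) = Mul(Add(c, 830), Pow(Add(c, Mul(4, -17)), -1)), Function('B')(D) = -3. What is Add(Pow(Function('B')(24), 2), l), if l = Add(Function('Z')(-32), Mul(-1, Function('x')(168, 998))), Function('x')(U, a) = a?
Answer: Rational(-49849, 50) ≈ -996.98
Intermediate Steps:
Function('Z')(c) = Mul(Pow(Add(-68, c), -1), Add(830, c)) (Function('Z')(c) = Mul(Add(830, c), Pow(Add(c, -68), -1)) = Mul(Add(830, c), Pow(Add(-68, c), -1)) = Mul(Pow(Add(-68, c), -1), Add(830, c)))
l = Rational(-50299, 50) (l = Add(Mul(Pow(Add(-68, -32), -1), Add(830, -32)), Mul(-1, 998)) = Add(Mul(Pow(-100, -1), 798), -998) = Add(Mul(Rational(-1, 100), 798), -998) = Add(Rational(-399, 50), -998) = Rational(-50299, 50) ≈ -1006.0)
Add(Pow(Function('B')(24), 2), l) = Add(Pow(-3, 2), Rational(-50299, 50)) = Add(9, Rational(-50299, 50)) = Rational(-49849, 50)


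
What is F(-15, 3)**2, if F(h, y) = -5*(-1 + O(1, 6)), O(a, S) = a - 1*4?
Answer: 400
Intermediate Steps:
O(a, S) = -4 + a (O(a, S) = a - 4 = -4 + a)
F(h, y) = 20 (F(h, y) = -5*(-1 + (-4 + 1)) = -5*(-1 - 3) = -5*(-4) = 20)
F(-15, 3)**2 = 20**2 = 400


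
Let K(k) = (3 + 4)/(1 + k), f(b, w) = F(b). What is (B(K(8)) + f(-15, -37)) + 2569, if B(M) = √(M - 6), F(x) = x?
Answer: 2554 + I*√47/3 ≈ 2554.0 + 2.2852*I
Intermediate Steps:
f(b, w) = b
K(k) = 7/(1 + k)
B(M) = √(-6 + M)
(B(K(8)) + f(-15, -37)) + 2569 = (√(-6 + 7/(1 + 8)) - 15) + 2569 = (√(-6 + 7/9) - 15) + 2569 = (√(-47/9) - 15) + 2569 = (I*√47/3 - 15) + 2569 = (-15 + I*√47/3) + 2569 = 2554 + I*√47/3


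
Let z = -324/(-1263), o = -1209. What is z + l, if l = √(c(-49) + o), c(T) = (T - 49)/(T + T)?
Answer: 108/421 + 2*I*√302 ≈ 0.25653 + 34.756*I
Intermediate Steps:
c(T) = (-49 + T)/(2*T) (c(T) = (-49 + T)/((2*T)) = (-49 + T)*(1/(2*T)) = (-49 + T)/(2*T))
l = 2*I*√302 (l = √((½)*(-49 - 49)/(-49) - 1209) = √((½)*(-1/49)*(-98) - 1209) = √(1 - 1209) = √(-1208) = 2*I*√302 ≈ 34.756*I)
z = 108/421 (z = -324*(-1/1263) = 108/421 ≈ 0.25653)
z + l = 108/421 + 2*I*√302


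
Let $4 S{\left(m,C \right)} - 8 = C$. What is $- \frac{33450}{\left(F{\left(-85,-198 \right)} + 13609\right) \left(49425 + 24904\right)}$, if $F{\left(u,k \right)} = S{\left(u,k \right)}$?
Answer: $- \frac{22300}{672008489} \approx -3.3184 \cdot 10^{-5}$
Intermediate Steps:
$S{\left(m,C \right)} = 2 + \frac{C}{4}$
$F{\left(u,k \right)} = 2 + \frac{k}{4}$
$- \frac{33450}{\left(F{\left(-85,-198 \right)} + 13609\right) \left(49425 + 24904\right)} = - \frac{33450}{\left(\left(2 + \frac{1}{4} \left(-198\right)\right) + 13609\right) \left(49425 + 24904\right)} = - \frac{33450}{\left(\left(2 - \frac{99}{2}\right) + 13609\right) 74329} = - \frac{33450}{\left(- \frac{95}{2} + 13609\right) 74329} = - \frac{33450}{\frac{27123}{2} \cdot 74329} = - \frac{33450}{\frac{2016025467}{2}} = \left(-33450\right) \frac{2}{2016025467} = - \frac{22300}{672008489}$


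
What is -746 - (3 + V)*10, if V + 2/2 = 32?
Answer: -1086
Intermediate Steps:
V = 31 (V = -1 + 32 = 31)
-746 - (3 + V)*10 = -746 - (3 + 31)*10 = -746 - 34*10 = -746 - 1*340 = -746 - 340 = -1086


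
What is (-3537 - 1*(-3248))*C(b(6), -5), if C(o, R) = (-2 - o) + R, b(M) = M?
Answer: 3757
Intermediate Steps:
C(o, R) = -2 + R - o
(-3537 - 1*(-3248))*C(b(6), -5) = (-3537 - 1*(-3248))*(-2 - 5 - 1*6) = (-3537 + 3248)*(-2 - 5 - 6) = -289*(-13) = 3757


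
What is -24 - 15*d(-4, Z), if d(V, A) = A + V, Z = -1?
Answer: 51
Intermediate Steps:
-24 - 15*d(-4, Z) = -24 - 15*(-1 - 4) = -24 - 15*(-5) = -24 + 75 = 51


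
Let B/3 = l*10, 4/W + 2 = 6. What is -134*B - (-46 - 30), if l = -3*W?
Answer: 12136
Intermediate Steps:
W = 1 (W = 4/(-2 + 6) = 4/4 = 4*(¼) = 1)
l = -3 (l = -3*1 = -3)
B = -90 (B = 3*(-3*10) = 3*(-30) = -90)
-134*B - (-46 - 30) = -134*(-90) - (-46 - 30) = 12060 - 1*(-76) = 12060 + 76 = 12136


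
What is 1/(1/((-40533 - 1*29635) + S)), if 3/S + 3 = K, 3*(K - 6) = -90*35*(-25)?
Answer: -614040167/8751 ≈ -70168.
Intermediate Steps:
K = 26256 (K = 6 + (-90*35*(-25))/3 = 6 + (-3150*(-25))/3 = 6 + (1/3)*78750 = 6 + 26250 = 26256)
S = 1/8751 (S = 3/(-3 + 26256) = 3/26253 = 3*(1/26253) = 1/8751 ≈ 0.00011427)
1/(1/((-40533 - 1*29635) + S)) = 1/(1/((-40533 - 1*29635) + 1/8751)) = 1/(1/((-40533 - 29635) + 1/8751)) = 1/(1/(-70168 + 1/8751)) = 1/(1/(-614040167/8751)) = 1/(-8751/614040167) = -614040167/8751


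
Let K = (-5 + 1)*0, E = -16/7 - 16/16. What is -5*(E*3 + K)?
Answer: 345/7 ≈ 49.286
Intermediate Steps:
E = -23/7 (E = -16*⅐ - 16*1/16 = -16/7 - 1 = -23/7 ≈ -3.2857)
K = 0 (K = -4*0 = 0)
-5*(E*3 + K) = -5*(-23/7*3 + 0) = -5*(-69/7 + 0) = -5*(-69/7) = 345/7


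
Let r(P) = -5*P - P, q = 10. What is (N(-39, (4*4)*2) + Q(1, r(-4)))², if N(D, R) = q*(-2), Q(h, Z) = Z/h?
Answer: 16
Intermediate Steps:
r(P) = -6*P
N(D, R) = -20 (N(D, R) = 10*(-2) = -20)
(N(-39, (4*4)*2) + Q(1, r(-4)))² = (-20 - 6*(-4)/1)² = (-20 + 24*1)² = (-20 + 24)² = 4² = 16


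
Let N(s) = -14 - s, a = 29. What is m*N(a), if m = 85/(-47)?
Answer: 3655/47 ≈ 77.766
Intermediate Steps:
m = -85/47 (m = 85*(-1/47) = -85/47 ≈ -1.8085)
m*N(a) = -85*(-14 - 1*29)/47 = -85*(-14 - 29)/47 = -85/47*(-43) = 3655/47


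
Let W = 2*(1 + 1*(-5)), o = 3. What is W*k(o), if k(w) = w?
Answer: -24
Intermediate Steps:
W = -8 (W = 2*(1 - 5) = 2*(-4) = -8)
W*k(o) = -8*3 = -24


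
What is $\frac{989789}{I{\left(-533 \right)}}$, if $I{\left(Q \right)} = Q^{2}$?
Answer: $\frac{989789}{284089} \approx 3.4841$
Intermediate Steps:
$\frac{989789}{I{\left(-533 \right)}} = \frac{989789}{\left(-533\right)^{2}} = \frac{989789}{284089}$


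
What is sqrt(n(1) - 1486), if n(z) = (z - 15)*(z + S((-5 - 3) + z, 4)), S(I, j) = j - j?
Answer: 10*I*sqrt(15) ≈ 38.73*I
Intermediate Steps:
S(I, j) = 0
n(z) = z*(-15 + z) (n(z) = (z - 15)*(z + 0) = (-15 + z)*z = z*(-15 + z))
sqrt(n(1) - 1486) = sqrt(1*(-15 + 1) - 1486) = sqrt(1*(-14) - 1486) = sqrt(-14 - 1486) = sqrt(-1500) = 10*I*sqrt(15)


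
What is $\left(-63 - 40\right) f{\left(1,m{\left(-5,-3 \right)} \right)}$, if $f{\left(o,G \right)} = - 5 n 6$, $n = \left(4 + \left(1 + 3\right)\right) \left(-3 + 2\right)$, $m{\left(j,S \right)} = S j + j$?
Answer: $-24720$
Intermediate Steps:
$m{\left(j,S \right)} = j + S j$
$n = -8$ ($n = \left(4 + 4\right) \left(-1\right) = 8 \left(-1\right) = -8$)
$f{\left(o,G \right)} = 240$ ($f{\left(o,G \right)} = \left(-5\right) \left(-8\right) 6 = 40 \cdot 6 = 240$)
$\left(-63 - 40\right) f{\left(1,m{\left(-5,-3 \right)} \right)} = \left(-63 - 40\right) 240 = \left(-103\right) 240 = -24720$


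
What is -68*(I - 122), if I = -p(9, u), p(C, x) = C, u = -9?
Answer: 8908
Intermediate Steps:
I = -9 (I = -1*9 = -9)
-68*(I - 122) = -68*(-9 - 122) = -68*(-131) = 8908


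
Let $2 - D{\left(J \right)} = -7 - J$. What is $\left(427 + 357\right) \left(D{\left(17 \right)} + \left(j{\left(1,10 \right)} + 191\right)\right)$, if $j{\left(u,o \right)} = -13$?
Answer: $159936$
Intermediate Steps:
$D{\left(J \right)} = 9 + J$ ($D{\left(J \right)} = 2 - \left(-7 - J\right) = 2 + \left(7 + J\right) = 9 + J$)
$\left(427 + 357\right) \left(D{\left(17 \right)} + \left(j{\left(1,10 \right)} + 191\right)\right) = \left(427 + 357\right) \left(\left(9 + 17\right) + \left(-13 + 191\right)\right) = 784 \left(26 + 178\right) = 784 \cdot 204 = 159936$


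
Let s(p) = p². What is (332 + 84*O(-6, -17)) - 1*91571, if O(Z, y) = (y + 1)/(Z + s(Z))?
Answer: -456419/5 ≈ -91284.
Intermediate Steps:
O(Z, y) = (1 + y)/(Z + Z²) (O(Z, y) = (y + 1)/(Z + Z²) = (1 + y)/(Z + Z²))
(332 + 84*O(-6, -17)) - 1*91571 = (332 + 84*((1 - 17)/((-6)*(1 - 6)))) - 1*91571 = (332 + 84*(-⅙*(-16)/(-5))) - 91571 = (332 + 84*(-⅙*(-⅕)*(-16))) - 91571 = (332 + 84*(-8/15)) - 91571 = (332 - 224/5) - 91571 = 1436/5 - 91571 = -456419/5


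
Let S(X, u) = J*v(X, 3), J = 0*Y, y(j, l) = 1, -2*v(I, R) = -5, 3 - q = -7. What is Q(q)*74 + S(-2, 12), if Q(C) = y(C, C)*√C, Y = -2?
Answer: 74*√10 ≈ 234.01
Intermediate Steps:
q = 10 (q = 3 - 1*(-7) = 3 + 7 = 10)
v(I, R) = 5/2 (v(I, R) = -½*(-5) = 5/2)
J = 0 (J = 0*(-2) = 0)
S(X, u) = 0 (S(X, u) = 0*(5/2) = 0)
Q(C) = √C (Q(C) = 1*√C = √C)
Q(q)*74 + S(-2, 12) = √10*74 + 0 = 74*√10 + 0 = 74*√10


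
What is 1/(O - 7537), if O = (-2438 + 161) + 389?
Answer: -1/9425 ≈ -0.00010610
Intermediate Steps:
O = -1888 (O = -2277 + 389 = -1888)
1/(O - 7537) = 1/(-1888 - 7537) = 1/(-9425) = -1/9425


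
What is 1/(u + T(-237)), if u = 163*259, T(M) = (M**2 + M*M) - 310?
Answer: 1/154245 ≈ 6.4832e-6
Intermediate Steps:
T(M) = -310 + 2*M**2 (T(M) = (M**2 + M**2) - 310 = 2*M**2 - 310 = -310 + 2*M**2)
u = 42217
1/(u + T(-237)) = 1/(42217 + (-310 + 2*(-237)**2)) = 1/(42217 + (-310 + 2*56169)) = 1/(42217 + (-310 + 112338)) = 1/(42217 + 112028) = 1/154245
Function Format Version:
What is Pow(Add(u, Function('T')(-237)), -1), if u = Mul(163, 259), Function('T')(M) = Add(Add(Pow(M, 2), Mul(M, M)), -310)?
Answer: Rational(1, 154245) ≈ 6.4832e-6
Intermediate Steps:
Function('T')(M) = Add(-310, Mul(2, Pow(M, 2))) (Function('T')(M) = Add(Add(Pow(M, 2), Pow(M, 2)), -310) = Add(Mul(2, Pow(M, 2)), -310) = Add(-310, Mul(2, Pow(M, 2))))
u = 42217
Pow(Add(u, Function('T')(-237)), -1) = Pow(Add(42217, Add(-310, Mul(2, Pow(-237, 2)))), -1) = Pow(Add(42217, Add(-310, Mul(2, 56169))), -1) = Pow(Add(42217, Add(-310, 112338)), -1) = Pow(Add(42217, 112028), -1) = Pow(154245, -1) = Rational(1, 154245)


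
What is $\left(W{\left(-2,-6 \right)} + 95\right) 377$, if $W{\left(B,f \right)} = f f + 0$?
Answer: $49387$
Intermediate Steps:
$W{\left(B,f \right)} = f^{2}$ ($W{\left(B,f \right)} = f^{2} + 0 = f^{2}$)
$\left(W{\left(-2,-6 \right)} + 95\right) 377 = \left(\left(-6\right)^{2} + 95\right) 377 = \left(36 + 95\right) 377 = 131 \cdot 377 = 49387$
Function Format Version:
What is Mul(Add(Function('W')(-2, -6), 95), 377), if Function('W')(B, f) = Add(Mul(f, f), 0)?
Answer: 49387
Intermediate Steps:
Function('W')(B, f) = Pow(f, 2) (Function('W')(B, f) = Add(Pow(f, 2), 0) = Pow(f, 2))
Mul(Add(Function('W')(-2, -6), 95), 377) = Mul(Add(Pow(-6, 2), 95), 377) = Mul(Add(36, 95), 377) = Mul(131, 377) = 49387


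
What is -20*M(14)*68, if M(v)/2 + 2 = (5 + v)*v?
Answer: -718080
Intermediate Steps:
M(v) = -4 + 2*v*(5 + v) (M(v) = -4 + 2*((5 + v)*v) = -4 + 2*(v*(5 + v)) = -4 + 2*v*(5 + v))
-20*M(14)*68 = -20*(-4 + 2*14² + 10*14)*68 = -20*(-4 + 2*196 + 140)*68 = -20*(-4 + 392 + 140)*68 = -20*528*68 = -10560*68 = -718080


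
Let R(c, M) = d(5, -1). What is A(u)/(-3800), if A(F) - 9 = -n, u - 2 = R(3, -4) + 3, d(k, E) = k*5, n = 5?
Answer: -1/950 ≈ -0.0010526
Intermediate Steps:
d(k, E) = 5*k
R(c, M) = 25 (R(c, M) = 5*5 = 25)
u = 30 (u = 2 + (25 + 3) = 2 + 28 = 30)
A(F) = 4 (A(F) = 9 - 1*5 = 9 - 5 = 4)
A(u)/(-3800) = 4/(-3800) = 4*(-1/3800) = -1/950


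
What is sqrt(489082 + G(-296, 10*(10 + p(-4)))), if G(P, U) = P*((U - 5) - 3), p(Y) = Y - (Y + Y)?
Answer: sqrt(450010) ≈ 670.83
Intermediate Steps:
p(Y) = -Y (p(Y) = Y - 2*Y = -Y)
G(P, U) = P*(-8 + U) (G(P, U) = P*((-5 + U) - 3) = P*(-8 + U))
sqrt(489082 + G(-296, 10*(10 + p(-4)))) = sqrt(489082 - 296*(-8 + 10*(10 - 1*(-4)))) = sqrt(489082 - 296*(-8 + 10*(10 + 4))) = sqrt(489082 - 296*(-8 + 10*14)) = sqrt(489082 - 296*(-8 + 140)) = sqrt(489082 - 296*132) = sqrt(489082 - 39072) = sqrt(450010)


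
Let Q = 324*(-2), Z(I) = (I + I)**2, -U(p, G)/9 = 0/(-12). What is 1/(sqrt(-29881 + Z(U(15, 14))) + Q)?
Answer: -648/449785 - I*sqrt(29881)/449785 ≈ -0.0014407 - 0.00038432*I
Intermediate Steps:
U(p, G) = 0 (U(p, G) = -0/(-12) = -0*(-1)/12 = -9*0 = 0)
Z(I) = 4*I**2 (Z(I) = (2*I)**2 = 4*I**2)
Q = -648
1/(sqrt(-29881 + Z(U(15, 14))) + Q) = 1/(sqrt(-29881 + 4*0**2) - 648) = 1/(sqrt(-29881 + 4*0) - 648) = 1/(sqrt(-29881 + 0) - 648) = 1/(sqrt(-29881) - 648) = 1/(I*sqrt(29881) - 648) = 1/(-648 + I*sqrt(29881))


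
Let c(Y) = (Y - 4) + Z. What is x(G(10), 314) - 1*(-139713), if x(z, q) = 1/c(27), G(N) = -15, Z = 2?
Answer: 3492826/25 ≈ 1.3971e+5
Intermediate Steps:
c(Y) = -2 + Y (c(Y) = (Y - 4) + 2 = (-4 + Y) + 2 = -2 + Y)
x(z, q) = 1/25 (x(z, q) = 1/(-2 + 27) = 1/25)
x(G(10), 314) - 1*(-139713) = 1/25 - 1*(-139713) = 1/25 + 139713 = 3492826/25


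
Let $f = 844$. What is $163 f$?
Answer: $137572$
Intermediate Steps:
$163 f = 163 \cdot 844 = 137572$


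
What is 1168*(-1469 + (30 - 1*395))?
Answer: -2142112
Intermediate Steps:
1168*(-1469 + (30 - 1*395)) = 1168*(-1469 + (30 - 395)) = 1168*(-1469 - 365) = 1168*(-1834) = -2142112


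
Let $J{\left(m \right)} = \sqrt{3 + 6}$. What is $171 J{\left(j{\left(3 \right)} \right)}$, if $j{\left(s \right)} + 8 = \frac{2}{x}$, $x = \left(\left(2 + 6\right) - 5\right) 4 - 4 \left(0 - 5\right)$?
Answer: $513$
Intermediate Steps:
$x = 32$ ($x = \left(8 - 5\right) 4 - -20 = 3 \cdot 4 + 20 = 12 + 20 = 32$)
$j{\left(s \right)} = - \frac{127}{16}$ ($j{\left(s \right)} = -8 + \frac{2}{32} = -8 + 2 \cdot \frac{1}{32} = -8 + \frac{1}{16} = - \frac{127}{16}$)
$J{\left(m \right)} = 3$ ($J{\left(m \right)} = \sqrt{9} = 3$)
$171 J{\left(j{\left(3 \right)} \right)} = 171 \cdot 3 = 513$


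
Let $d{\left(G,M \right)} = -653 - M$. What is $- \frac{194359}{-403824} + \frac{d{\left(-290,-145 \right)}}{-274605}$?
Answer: $\frac{5953010643}{12321343280} \approx 0.48315$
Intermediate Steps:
$- \frac{194359}{-403824} + \frac{d{\left(-290,-145 \right)}}{-274605} = - \frac{194359}{-403824} + \frac{-653 - -145}{-274605} = \left(-194359\right) \left(- \frac{1}{403824}\right) + \left(-653 + 145\right) \left(- \frac{1}{274605}\right) = \frac{194359}{403824} - - \frac{508}{274605} = \frac{194359}{403824} + \frac{508}{274605} = \frac{5953010643}{12321343280}$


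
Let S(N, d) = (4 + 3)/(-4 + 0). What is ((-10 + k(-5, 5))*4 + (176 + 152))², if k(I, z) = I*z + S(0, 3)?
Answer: 32761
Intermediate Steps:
S(N, d) = -7/4 (S(N, d) = 7/(-4) = 7*(-¼) = -7/4)
k(I, z) = -7/4 + I*z (k(I, z) = I*z - 7/4 = -7/4 + I*z)
((-10 + k(-5, 5))*4 + (176 + 152))² = ((-10 + (-7/4 - 5*5))*4 + (176 + 152))² = ((-10 + (-7/4 - 25))*4 + 328)² = ((-10 - 107/4)*4 + 328)² = (-147/4*4 + 328)² = (-147 + 328)² = 181² = 32761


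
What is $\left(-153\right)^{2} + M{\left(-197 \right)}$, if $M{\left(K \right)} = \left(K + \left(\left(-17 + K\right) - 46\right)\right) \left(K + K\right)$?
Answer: $203467$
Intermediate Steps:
$M{\left(K \right)} = 2 K \left(-63 + 2 K\right)$ ($M{\left(K \right)} = \left(K + \left(-63 + K\right)\right) 2 K = \left(-63 + 2 K\right) 2 K = 2 K \left(-63 + 2 K\right)$)
$\left(-153\right)^{2} + M{\left(-197 \right)} = \left(-153\right)^{2} + 2 \left(-197\right) \left(-63 + 2 \left(-197\right)\right) = 23409 + 2 \left(-197\right) \left(-63 - 394\right) = 23409 + 2 \left(-197\right) \left(-457\right) = 23409 + 180058 = 203467$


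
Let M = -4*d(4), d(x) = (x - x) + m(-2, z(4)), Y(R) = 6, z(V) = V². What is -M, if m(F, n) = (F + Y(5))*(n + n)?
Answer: 512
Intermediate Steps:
m(F, n) = 2*n*(6 + F) (m(F, n) = (F + 6)*(n + n) = (6 + F)*(2*n) = 2*n*(6 + F))
d(x) = 128 (d(x) = (x - x) + 2*4²*(6 - 2) = 0 + 2*16*4 = 0 + 128 = 128)
M = -512 (M = -4*128 = -512)
-M = -1*(-512) = 512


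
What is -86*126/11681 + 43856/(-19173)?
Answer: -720040564/223959813 ≈ -3.2150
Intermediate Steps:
-86*126/11681 + 43856/(-19173) = -10836*1/11681 + 43856*(-1/19173) = -10836/11681 - 43856/19173 = -720040564/223959813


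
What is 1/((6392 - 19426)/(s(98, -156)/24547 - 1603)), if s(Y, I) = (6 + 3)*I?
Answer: 39350245/319945598 ≈ 0.12299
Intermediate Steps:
s(Y, I) = 9*I
1/((6392 - 19426)/(s(98, -156)/24547 - 1603)) = 1/((6392 - 19426)/((9*(-156))/24547 - 1603)) = 1/(-13034/(-1404*1/24547 - 1603)) = 1/(-13034/(-1404/24547 - 1603)) = 1/(-13034/(-39350245/24547)) = 1/(-13034*(-24547/39350245)) = 1/(319945598/39350245) = 39350245/319945598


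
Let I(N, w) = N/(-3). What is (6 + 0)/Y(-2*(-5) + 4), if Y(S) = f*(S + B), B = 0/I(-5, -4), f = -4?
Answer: -3/28 ≈ -0.10714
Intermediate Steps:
I(N, w) = -N/3 (I(N, w) = N*(-1/3) = -N/3)
B = 0 (B = 0/((-1/3*(-5))) = 0/(5/3) = 0*(3/5) = 0)
Y(S) = -4*S (Y(S) = -4*(S + 0) = -4*S)
(6 + 0)/Y(-2*(-5) + 4) = (6 + 0)/((-4*(-2*(-5) + 4))) = 6/(-4*(10 + 4)) = 6/(-4*14) = 6/(-56) = -1/56*6 = -3/28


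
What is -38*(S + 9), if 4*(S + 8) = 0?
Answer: -38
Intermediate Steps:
S = -8 (S = -8 + (¼)*0 = -8 + 0 = -8)
-38*(S + 9) = -38*(-8 + 9) = -38*1 = -38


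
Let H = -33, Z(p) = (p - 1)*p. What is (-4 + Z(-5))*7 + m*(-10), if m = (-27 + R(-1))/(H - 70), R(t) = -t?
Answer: 18486/103 ≈ 179.48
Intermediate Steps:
Z(p) = p*(-1 + p) (Z(p) = (-1 + p)*p = p*(-1 + p))
m = 26/103 (m = (-27 - 1*(-1))/(-33 - 70) = (-27 + 1)/(-103) = -26*(-1/103) = 26/103 ≈ 0.25243)
(-4 + Z(-5))*7 + m*(-10) = (-4 - 5*(-1 - 5))*7 + (26/103)*(-10) = (-4 - 5*(-6))*7 - 260/103 = (-4 + 30)*7 - 260/103 = 26*7 - 260/103 = 182 - 260/103 = 18486/103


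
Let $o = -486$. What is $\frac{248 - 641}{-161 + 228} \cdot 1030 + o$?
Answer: $- \frac{437352}{67} \approx -6527.6$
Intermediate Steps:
$\frac{248 - 641}{-161 + 228} \cdot 1030 + o = \frac{248 - 641}{-161 + 228} \cdot 1030 - 486 = - \frac{393}{67} \cdot 1030 - 486 = \left(-393\right) \frac{1}{67} \cdot 1030 - 486 = \left(- \frac{393}{67}\right) 1030 - 486 = - \frac{404790}{67} - 486 = - \frac{437352}{67}$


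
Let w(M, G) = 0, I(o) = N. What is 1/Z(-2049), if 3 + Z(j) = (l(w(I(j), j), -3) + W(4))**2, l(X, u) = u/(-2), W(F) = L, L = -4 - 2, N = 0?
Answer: 4/69 ≈ 0.057971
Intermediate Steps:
L = -6
W(F) = -6
I(o) = 0
l(X, u) = -u/2 (l(X, u) = u*(-1/2) = -u/2)
Z(j) = 69/4 (Z(j) = -3 + (-1/2*(-3) - 6)**2 = -3 + (3/2 - 6)**2 = -3 + (-9/2)**2 = -3 + 81/4 = 69/4)
1/Z(-2049) = 1/(69/4) = 4/69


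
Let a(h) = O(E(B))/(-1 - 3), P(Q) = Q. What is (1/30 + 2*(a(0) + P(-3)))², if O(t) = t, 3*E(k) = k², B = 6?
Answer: 128881/900 ≈ 143.20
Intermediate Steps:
E(k) = k²/3
a(h) = -3 (a(h) = ((⅓)*6²)/(-1 - 3) = ((⅓)*36)/(-4) = 12*(-¼) = -3)
(1/30 + 2*(a(0) + P(-3)))² = (1/30 + 2*(-3 - 3))² = (1/30 + 2*(-6))² = (1/30 - 12)² = (-359/30)² = 128881/900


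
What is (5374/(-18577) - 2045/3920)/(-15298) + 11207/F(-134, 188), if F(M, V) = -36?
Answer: -624245768336231/2005251314976 ≈ -311.31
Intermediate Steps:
(5374/(-18577) - 2045/3920)/(-15298) + 11207/F(-134, 188) = (5374/(-18577) - 2045/3920)/(-15298) + 11207/(-36) = (5374*(-1/18577) - 2045*1/3920)*(-1/15298) + 11207*(-1/36) = (-5374/18577 - 409/784)*(-1/15298) - 11207/36 = -11811209/14564368*(-1/15298) - 11207/36 = 11811209/222805701664 - 11207/36 = -624245768336231/2005251314976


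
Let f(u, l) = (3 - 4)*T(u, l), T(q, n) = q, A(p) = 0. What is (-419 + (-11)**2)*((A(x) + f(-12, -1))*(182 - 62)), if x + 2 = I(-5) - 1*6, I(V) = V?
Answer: -429120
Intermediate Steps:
x = -13 (x = -2 + (-5 - 1*6) = -2 + (-5 - 6) = -2 - 11 = -13)
f(u, l) = -u (f(u, l) = (3 - 4)*u = -u)
(-419 + (-11)**2)*((A(x) + f(-12, -1))*(182 - 62)) = (-419 + (-11)**2)*((0 - 1*(-12))*(182 - 62)) = (-419 + 121)*((0 + 12)*120) = -3576*120 = -298*1440 = -429120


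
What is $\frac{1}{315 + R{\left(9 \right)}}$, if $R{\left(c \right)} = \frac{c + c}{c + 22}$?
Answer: $\frac{31}{9783} \approx 0.0031688$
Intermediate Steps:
$R{\left(c \right)} = \frac{2 c}{22 + c}$
$\frac{1}{315 + R{\left(9 \right)}} = \frac{1}{315 + 2 \cdot 9 \frac{1}{22 + 9}} = \frac{1}{315 + 2 \cdot 9 \cdot \frac{1}{31}} = \frac{1}{315 + \frac{18}{31}} = \frac{1}{\frac{9783}{31}} = \frac{31}{9783}$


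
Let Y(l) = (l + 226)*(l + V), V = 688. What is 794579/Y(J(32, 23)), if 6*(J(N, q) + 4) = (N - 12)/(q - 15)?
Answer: 114419376/21920497 ≈ 5.2197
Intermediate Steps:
J(N, q) = -4 + (-12 + N)/(6*(-15 + q)) (J(N, q) = -4 + ((N - 12)/(q - 15))/6 = -4 + ((-12 + N)/(-15 + q))/6 = -4 + (-12 + N)/(6*(-15 + q)))
Y(l) = (226 + l)*(688 + l) (Y(l) = (l + 226)*(l + 688) = (226 + l)*(688 + l))
794579/Y(J(32, 23)) = 794579/(155488 + ((348 + 32 - 24*23)/(6*(-15 + 23)))² + 914*((348 + 32 - 24*23)/(6*(-15 + 23)))) = 794579/(155488 + ((⅙)*(348 + 32 - 552)/8)² + 914*((⅙)*(348 + 32 - 552)/8)) = 794579/(155488 + ((⅙)*(⅛)*(-172))² + 914*((⅙)*(⅛)*(-172))) = 794579/(155488 + (-43/12)² + 914*(-43/12)) = 794579/(155488 + 1849/144 - 19651/6) = 794579/(21920497/144) = 794579*(144/21920497) = 114419376/21920497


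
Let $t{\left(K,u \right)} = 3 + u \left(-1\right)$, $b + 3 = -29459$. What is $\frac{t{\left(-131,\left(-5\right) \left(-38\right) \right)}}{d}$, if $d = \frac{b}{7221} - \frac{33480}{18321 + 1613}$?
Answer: $\frac{13458709209}{414527294} \approx 32.468$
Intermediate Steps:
$b = -29462$ ($b = -3 - 29459 = -29462$)
$t{\left(K,u \right)} = 3 - u$
$d = - \frac{414527294}{71971707}$ ($d = - \frac{29462}{7221} - \frac{33480}{18321 + 1613} = \left(-29462\right) \frac{1}{7221} - \frac{33480}{19934} = - \frac{29462}{7221} - \frac{16740}{9967} = - \frac{414527294}{71971707} \approx -5.7596$)
$\frac{t{\left(-131,\left(-5\right) \left(-38\right) \right)}}{d} = \frac{3 - \left(-5\right) \left(-38\right)}{- \frac{414527294}{71971707}} = \left(3 - 190\right) \left(- \frac{71971707}{414527294}\right) = \left(-187\right) \left(- \frac{71971707}{414527294}\right) = \frac{13458709209}{414527294}$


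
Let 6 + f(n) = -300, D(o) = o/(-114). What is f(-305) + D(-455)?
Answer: -34429/114 ≈ -302.01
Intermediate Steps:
D(o) = -o/114 (D(o) = o*(-1/114) = -o/114)
f(n) = -306 (f(n) = -6 - 300 = -306)
f(-305) + D(-455) = -306 - 1/114*(-455) = -306 + 455/114 = -34429/114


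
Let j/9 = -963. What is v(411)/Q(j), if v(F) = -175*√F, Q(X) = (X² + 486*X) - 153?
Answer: -175*√411/70904574 ≈ -5.0036e-5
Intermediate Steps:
j = -8667 (j = 9*(-963) = -8667)
Q(X) = -153 + X² + 486*X
v(411)/Q(j) = (-175*√411)/(-153 + (-8667)² + 486*(-8667)) = (-175*√411)/(-153 + 75116889 - 4212162) = -175*√411/70904574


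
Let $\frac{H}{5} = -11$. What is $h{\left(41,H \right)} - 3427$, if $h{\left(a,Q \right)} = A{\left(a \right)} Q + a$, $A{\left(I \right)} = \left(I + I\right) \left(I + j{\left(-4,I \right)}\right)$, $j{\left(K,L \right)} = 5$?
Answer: $-210846$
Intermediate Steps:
$H = -55$ ($H = 5 \left(-11\right) = -55$)
$A{\left(I \right)} = 2 I \left(5 + I\right)$ ($A{\left(I \right)} = \left(I + I\right) \left(I + 5\right) = 2 I \left(5 + I\right)$)
$h{\left(a,Q \right)} = a + 2 Q a \left(5 + a\right)$ ($h{\left(a,Q \right)} = 2 a \left(5 + a\right) Q + a = 2 Q a \left(5 + a\right) + a = a + 2 Q a \left(5 + a\right)$)
$h{\left(41,H \right)} - 3427 = 41 \left(1 + 2 \left(-55\right) \left(5 + 41\right)\right) - 3427 = 41 \left(1 + 2 \left(-55\right) 46\right) - 3427 = 41 \left(1 - 5060\right) - 3427 = 41 \left(-5059\right) - 3427 = -207419 - 3427 = -210846$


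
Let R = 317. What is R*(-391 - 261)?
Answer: -206684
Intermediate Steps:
R*(-391 - 261) = 317*(-391 - 261) = 317*(-652) = -206684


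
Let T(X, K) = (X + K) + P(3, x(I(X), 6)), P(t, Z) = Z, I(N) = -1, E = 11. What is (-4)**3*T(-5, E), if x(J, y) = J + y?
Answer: -704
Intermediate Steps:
T(X, K) = 5 + K + X (T(X, K) = (X + K) + (-1 + 6) = (K + X) + 5 = 5 + K + X)
(-4)**3*T(-5, E) = (-4)**3*(5 + 11 - 5) = -64*11 = -704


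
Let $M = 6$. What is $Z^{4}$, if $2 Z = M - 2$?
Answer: $16$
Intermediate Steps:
$Z = 2$ ($Z = \frac{6 - 2}{2} = \frac{1}{2} \cdot 4 = 2$)
$Z^{4} = 2^{4} = 16$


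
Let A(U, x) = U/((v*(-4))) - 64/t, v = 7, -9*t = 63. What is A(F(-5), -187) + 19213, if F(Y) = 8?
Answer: 134553/7 ≈ 19222.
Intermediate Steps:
t = -7 (t = -⅑*63 = -7)
A(U, x) = 64/7 - U/28 (A(U, x) = U/((7*(-4))) - 64/(-7) = U/(-28) - 64*(-⅐) = U*(-1/28) + 64/7 = -U/28 + 64/7 = 64/7 - U/28)
A(F(-5), -187) + 19213 = (64/7 - 1/28*8) + 19213 = (64/7 - 2/7) + 19213 = 62/7 + 19213 = 134553/7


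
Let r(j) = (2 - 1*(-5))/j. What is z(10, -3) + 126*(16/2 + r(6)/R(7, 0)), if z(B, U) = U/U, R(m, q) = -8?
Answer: 7925/8 ≈ 990.63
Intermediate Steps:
r(j) = 7/j (r(j) = (2 + 5)/j = 7/j)
z(B, U) = 1
z(10, -3) + 126*(16/2 + r(6)/R(7, 0)) = 1 + 126*(16/2 + (7/6)/(-8)) = 1 + 126*(16*(1/2) + (7*(1/6))*(-1/8)) = 1 + 126*(8 + (7/6)*(-1/8)) = 1 + 126*(8 - 7/48) = 1 + 126*(377/48) = 1 + 7917/8 = 7925/8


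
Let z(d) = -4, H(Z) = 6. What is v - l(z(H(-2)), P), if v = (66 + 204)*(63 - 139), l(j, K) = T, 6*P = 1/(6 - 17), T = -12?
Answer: -20508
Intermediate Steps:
P = -1/66 (P = 1/(6*(6 - 17)) = (⅙)/(-11) = (⅙)*(-1/11) = -1/66 ≈ -0.015152)
l(j, K) = -12
v = -20520 (v = 270*(-76) = -20520)
v - l(z(H(-2)), P) = -20520 - 1*(-12) = -20520 + 12 = -20508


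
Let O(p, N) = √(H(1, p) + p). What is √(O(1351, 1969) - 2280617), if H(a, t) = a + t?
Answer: √(-2280617 + √2703) ≈ 1510.2*I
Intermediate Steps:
O(p, N) = √(1 + 2*p) (O(p, N) = √((1 + p) + p) = √(1 + 2*p))
√(O(1351, 1969) - 2280617) = √(√(1 + 2*1351) - 2280617) = √(√(1 + 2702) - 2280617) = √(√2703 - 2280617) = √(-2280617 + √2703)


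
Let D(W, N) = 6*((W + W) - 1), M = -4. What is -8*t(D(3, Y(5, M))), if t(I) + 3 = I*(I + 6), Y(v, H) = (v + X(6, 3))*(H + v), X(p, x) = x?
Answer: -8616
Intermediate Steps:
Y(v, H) = (3 + v)*(H + v) (Y(v, H) = (v + 3)*(H + v) = (3 + v)*(H + v))
D(W, N) = -6 + 12*W (D(W, N) = 6*(2*W - 1) = 6*(-1 + 2*W) = -6 + 12*W)
t(I) = -3 + I*(6 + I) (t(I) = -3 + I*(I + 6) = -3 + I*(6 + I))
-8*t(D(3, Y(5, M))) = -8*(-3 + (-6 + 12*3)² + 6*(-6 + 12*3)) = -8*(-3 + (-6 + 36)² + 6*(-6 + 36)) = -8*(-3 + 30² + 6*30) = -8*(-3 + 900 + 180) = -8*1077 = -8616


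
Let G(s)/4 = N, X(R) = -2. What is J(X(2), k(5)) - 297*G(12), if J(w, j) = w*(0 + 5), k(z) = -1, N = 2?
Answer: -2386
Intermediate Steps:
G(s) = 8 (G(s) = 4*2 = 8)
J(w, j) = 5*w (J(w, j) = w*5 = 5*w)
J(X(2), k(5)) - 297*G(12) = 5*(-2) - 297*8 = -10 - 2376 = -2386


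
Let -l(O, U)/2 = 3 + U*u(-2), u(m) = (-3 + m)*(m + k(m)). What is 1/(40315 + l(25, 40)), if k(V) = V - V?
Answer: 1/39509 ≈ 2.5311e-5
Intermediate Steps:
k(V) = 0
u(m) = m*(-3 + m) (u(m) = (-3 + m)*(m + 0) = (-3 + m)*m = m*(-3 + m))
l(O, U) = -6 - 20*U (l(O, U) = -2*(3 + U*(-2*(-3 - 2))) = -2*(3 + U*(-2*(-5))) = -2*(3 + U*10) = -2*(3 + 10*U) = -6 - 20*U)
1/(40315 + l(25, 40)) = 1/(40315 + (-6 - 20*40)) = 1/(40315 + (-6 - 800)) = 1/(40315 - 806) = 1/39509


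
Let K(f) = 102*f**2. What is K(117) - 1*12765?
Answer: 1383513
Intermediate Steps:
K(117) - 1*12765 = 102*117**2 - 1*12765 = 102*13689 - 12765 = 1396278 - 12765 = 1383513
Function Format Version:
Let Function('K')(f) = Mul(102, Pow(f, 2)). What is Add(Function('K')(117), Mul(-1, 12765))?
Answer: 1383513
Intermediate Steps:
Add(Function('K')(117), Mul(-1, 12765)) = Add(Mul(102, Pow(117, 2)), Mul(-1, 12765)) = Add(Mul(102, 13689), -12765) = Add(1396278, -12765) = 1383513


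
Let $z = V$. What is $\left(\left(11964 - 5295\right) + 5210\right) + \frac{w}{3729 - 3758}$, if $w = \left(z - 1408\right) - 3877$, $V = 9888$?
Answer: $\frac{339888}{29} \approx 11720.0$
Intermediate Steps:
$z = 9888$
$w = 4603$ ($w = \left(9888 - 1408\right) - 3877 = 8480 - 3877 = 4603$)
$\left(\left(11964 - 5295\right) + 5210\right) + \frac{w}{3729 - 3758} = \left(\left(11964 - 5295\right) + 5210\right) + \frac{4603}{3729 - 3758} = \left(6669 + 5210\right) + \frac{4603}{-29} = 11879 + 4603 \left(- \frac{1}{29}\right) = 11879 - \frac{4603}{29} = \frac{339888}{29}$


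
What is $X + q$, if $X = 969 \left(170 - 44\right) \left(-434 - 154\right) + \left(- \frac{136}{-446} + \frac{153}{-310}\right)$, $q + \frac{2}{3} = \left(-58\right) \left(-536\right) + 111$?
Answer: $- \frac{14882321716847}{207390} \approx -7.176 \cdot 10^{7}$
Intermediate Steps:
$q = \frac{93595}{3}$ ($q = - \frac{2}{3} + \left(\left(-58\right) \left(-536\right) + 111\right) = - \frac{2}{3} + \left(31088 + 111\right) = - \frac{2}{3} + 31199 = \frac{93595}{3} \approx 31198.0$)
$X = - \frac{4962930646399}{69130}$ ($X = 969 \cdot 126 \left(-588\right) + \left(\left(-136\right) \left(- \frac{1}{446}\right) + 153 \left(- \frac{1}{310}\right)\right) = 969 \left(-74088\right) + \left(\frac{68}{223} - \frac{153}{310}\right) = -71791272 - \frac{13039}{69130} = - \frac{4962930646399}{69130} \approx -7.1791 \cdot 10^{7}$)
$X + q = - \frac{4962930646399}{69130} + \frac{93595}{3} = - \frac{14882321716847}{207390}$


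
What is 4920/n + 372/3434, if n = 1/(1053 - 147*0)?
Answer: 8895365106/1717 ≈ 5.1808e+6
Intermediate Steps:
n = 1/1053 (n = 1/(1053 + 0) = 1/1053 ≈ 0.00094967)
4920/n + 372/3434 = 4920/(1/1053) + 372/3434 = 4920*1053 + 372*(1/3434) = 5180760 + 186/1717 = 8895365106/1717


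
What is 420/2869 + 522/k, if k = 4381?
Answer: 3337638/12569089 ≈ 0.26554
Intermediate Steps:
420/2869 + 522/k = 420/2869 + 522/4381 = 3337638/12569089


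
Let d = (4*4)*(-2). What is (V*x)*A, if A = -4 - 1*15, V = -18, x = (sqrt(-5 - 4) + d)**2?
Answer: 347130 - 65664*I ≈ 3.4713e+5 - 65664.0*I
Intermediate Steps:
d = -32 (d = 16*(-2) = -32)
x = (-32 + 3*I)**2 (x = (sqrt(-5 - 4) - 32)**2 = (sqrt(-9) - 32)**2 = (3*I - 32)**2 = (-32 + 3*I)**2 ≈ 1015.0 - 192.0*I)
A = -19 (A = -4 - 15 = -19)
(V*x)*A = -18*(1015 - 192*I)*(-19) = (-18270 + 3456*I)*(-19) = 347130 - 65664*I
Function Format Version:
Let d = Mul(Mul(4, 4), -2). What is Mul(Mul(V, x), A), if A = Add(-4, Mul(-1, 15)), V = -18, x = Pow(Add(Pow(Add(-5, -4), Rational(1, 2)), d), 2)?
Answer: Add(347130, Mul(-65664, I)) ≈ Add(3.4713e+5, Mul(-65664., I))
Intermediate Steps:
d = -32 (d = Mul(16, -2) = -32)
x = Pow(Add(-32, Mul(3, I)), 2) (x = Pow(Add(Pow(Add(-5, -4), Rational(1, 2)), -32), 2) = Pow(Add(Pow(-9, Rational(1, 2)), -32), 2) = Pow(Add(Mul(3, I), -32), 2) = Pow(Add(-32, Mul(3, I)), 2) ≈ Add(1015.0, Mul(-192.00, I)))
A = -19 (A = Add(-4, -15) = -19)
Mul(Mul(V, x), A) = Mul(Mul(-18, Add(1015, Mul(-192, I))), -19) = Mul(Add(-18270, Mul(3456, I)), -19) = Add(347130, Mul(-65664, I))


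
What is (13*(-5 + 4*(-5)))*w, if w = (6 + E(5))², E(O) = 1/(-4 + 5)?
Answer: -15925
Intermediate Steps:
E(O) = 1 (E(O) = 1/1 = 1)
w = 49 (w = (6 + 1)² = 7² = 49)
(13*(-5 + 4*(-5)))*w = (13*(-5 + 4*(-5)))*49 = (13*(-5 - 20))*49 = (13*(-25))*49 = -325*49 = -15925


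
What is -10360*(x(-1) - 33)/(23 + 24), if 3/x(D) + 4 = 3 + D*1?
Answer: 357420/47 ≈ 7604.7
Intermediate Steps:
x(D) = 3/(-1 + D) (x(D) = 3/(-4 + (3 + D*1)) = 3/(-4 + (3 + D)) = 3/(-1 + D))
-10360*(x(-1) - 33)/(23 + 24) = -10360*(3/(-1 - 1) - 33)/(23 + 24) = -10360*(3/(-2) - 33)/47 = -10360*(3*(-½) - 33)/47 = -10360*(-3/2 - 33)/47 = -(-357420)/47 = -10360*(-69/94) = 357420/47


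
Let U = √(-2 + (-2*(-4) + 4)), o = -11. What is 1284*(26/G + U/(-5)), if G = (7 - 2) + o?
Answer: -5564 - 1284*√10/5 ≈ -6376.1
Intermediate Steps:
G = -6 (G = (7 - 2) - 11 = 5 - 11 = -6)
U = √10 (U = √(-2 + (8 + 4)) = √(-2 + 12) = √10 ≈ 3.1623)
1284*(26/G + U/(-5)) = 1284*(26/(-6) + √10/(-5)) = 1284*(26*(-⅙) + √10*(-⅕)) = 1284*(-13/3 - √10/5) = -5564 - 1284*√10/5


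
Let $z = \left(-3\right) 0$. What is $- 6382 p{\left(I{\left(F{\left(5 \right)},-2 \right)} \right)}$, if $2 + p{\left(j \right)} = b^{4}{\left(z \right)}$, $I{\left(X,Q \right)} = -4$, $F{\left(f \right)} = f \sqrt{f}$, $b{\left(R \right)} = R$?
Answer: $12764$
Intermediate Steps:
$z = 0$
$F{\left(f \right)} = f^{\frac{3}{2}}$
$p{\left(j \right)} = -2$ ($p{\left(j \right)} = -2 + 0^{4} = -2 + 0 = -2$)
$- 6382 p{\left(I{\left(F{\left(5 \right)},-2 \right)} \right)} = \left(-6382\right) \left(-2\right) = 12764$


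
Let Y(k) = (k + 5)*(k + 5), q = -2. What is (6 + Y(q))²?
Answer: 225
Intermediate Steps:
Y(k) = (5 + k)² (Y(k) = (5 + k)*(5 + k) = (5 + k)²)
(6 + Y(q))² = (6 + (5 - 2)²)² = (6 + 3²)² = (6 + 9)² = 15² = 225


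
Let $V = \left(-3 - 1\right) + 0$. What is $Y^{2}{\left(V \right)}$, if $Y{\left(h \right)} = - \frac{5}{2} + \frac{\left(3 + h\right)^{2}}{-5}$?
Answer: $\frac{729}{100} \approx 7.29$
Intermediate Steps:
$V = -4$ ($V = -4 + 0 = -4$)
$Y{\left(h \right)} = - \frac{5}{2} - \frac{\left(3 + h\right)^{2}}{5}$ ($Y{\left(h \right)} = \left(-5\right) \frac{1}{2} + \left(3 + h\right)^{2} \left(- \frac{1}{5}\right) = - \frac{5}{2} - \frac{\left(3 + h\right)^{2}}{5}$)
$Y^{2}{\left(V \right)} = \left(- \frac{5}{2} - \frac{\left(3 - 4\right)^{2}}{5}\right)^{2} = \left(- \frac{5}{2} - \frac{\left(-1\right)^{2}}{5}\right)^{2} = \left(- \frac{5}{2} - \frac{1}{5}\right)^{2} = \left(- \frac{27}{10}\right)^{2} = \frac{729}{100}$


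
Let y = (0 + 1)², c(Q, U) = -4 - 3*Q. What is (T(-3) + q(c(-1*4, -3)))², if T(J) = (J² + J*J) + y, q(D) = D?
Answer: 729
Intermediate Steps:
y = 1 (y = 1² = 1)
T(J) = 1 + 2*J² (T(J) = (J² + J*J) + 1 = (J² + J²) + 1 = 2*J² + 1 = 1 + 2*J²)
(T(-3) + q(c(-1*4, -3)))² = ((1 + 2*(-3)²) + (-4 - (-3)*4))² = ((1 + 2*9) + (-4 - 3*(-4)))² = ((1 + 18) + (-4 + 12))² = (19 + 8)² = 27² = 729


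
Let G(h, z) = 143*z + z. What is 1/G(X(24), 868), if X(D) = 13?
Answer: 1/124992 ≈ 8.0005e-6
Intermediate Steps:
G(h, z) = 144*z
1/G(X(24), 868) = 1/(144*868) = 1/124992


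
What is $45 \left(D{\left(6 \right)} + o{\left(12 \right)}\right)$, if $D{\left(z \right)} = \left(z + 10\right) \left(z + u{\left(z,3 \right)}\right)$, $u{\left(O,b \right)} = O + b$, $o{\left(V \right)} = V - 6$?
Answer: $11070$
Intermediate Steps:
$o{\left(V \right)} = -6 + V$
$D{\left(z \right)} = \left(3 + 2 z\right) \left(10 + z\right)$ ($D{\left(z \right)} = \left(z + 10\right) \left(z + \left(z + 3\right)\right) = \left(10 + z\right) \left(z + \left(3 + z\right)\right) = \left(10 + z\right) \left(3 + 2 z\right) = \left(3 + 2 z\right) \left(10 + z\right)$)
$45 \left(D{\left(6 \right)} + o{\left(12 \right)}\right) = 45 \left(\left(30 + 2 \cdot 6^{2} + 23 \cdot 6\right) + \left(-6 + 12\right)\right) = 45 \left(\left(30 + 2 \cdot 36 + 138\right) + 6\right) = 45 \left(\left(30 + 72 + 138\right) + 6\right) = 45 \left(240 + 6\right) = 45 \cdot 246 = 11070$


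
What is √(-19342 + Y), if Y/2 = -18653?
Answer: 2*I*√14162 ≈ 238.01*I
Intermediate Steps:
Y = -37306 (Y = 2*(-18653) = -37306)
√(-19342 + Y) = √(-19342 - 37306) = √(-56648) = 2*I*√14162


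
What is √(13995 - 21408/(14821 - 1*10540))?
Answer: √28488241283/1427 ≈ 118.28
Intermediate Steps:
√(13995 - 21408/(14821 - 1*10540)) = √(13995 - 21408/(14821 - 10540)) = √(13995 - 21408/4281) = √(13995 - 21408*1/4281) = √(13995 - 7136/1427) = √(19963729/1427) = √28488241283/1427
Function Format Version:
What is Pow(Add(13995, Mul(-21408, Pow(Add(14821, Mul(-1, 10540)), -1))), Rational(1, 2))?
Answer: Mul(Rational(1, 1427), Pow(28488241283, Rational(1, 2))) ≈ 118.28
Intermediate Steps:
Pow(Add(13995, Mul(-21408, Pow(Add(14821, Mul(-1, 10540)), -1))), Rational(1, 2)) = Pow(Add(13995, Mul(-21408, Pow(Add(14821, -10540), -1))), Rational(1, 2)) = Pow(Add(13995, Mul(-21408, Pow(4281, -1))), Rational(1, 2)) = Pow(Add(13995, Mul(-21408, Rational(1, 4281))), Rational(1, 2)) = Pow(Add(13995, Rational(-7136, 1427)), Rational(1, 2)) = Pow(Rational(19963729, 1427), Rational(1, 2)) = Mul(Rational(1, 1427), Pow(28488241283, Rational(1, 2)))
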